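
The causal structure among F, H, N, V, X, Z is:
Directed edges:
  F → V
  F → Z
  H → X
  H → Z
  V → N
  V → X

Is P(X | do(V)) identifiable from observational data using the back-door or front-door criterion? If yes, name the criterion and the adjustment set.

P(X|do(V)): backdoor, adjust for ∅.

desc(V)\{V}={N,X}; candidates ⊆ {F,H,Z}.
∅: V⊥X given ∅ in G with V→· removed — back-door holds.
P(X|do(V)) = P(X|V) — no adjustment needed.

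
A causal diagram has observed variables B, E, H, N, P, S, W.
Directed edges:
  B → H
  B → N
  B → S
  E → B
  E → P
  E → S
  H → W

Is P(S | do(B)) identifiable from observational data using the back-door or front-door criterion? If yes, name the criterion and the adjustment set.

desc(B)\{B}={H,N,S,W}; candidates ⊆ {E,P}.
size 0: {}; under {} B still reaches {E,P,S} ∋ S.
{E}: B⊥S given {E} in G with B→· removed — back-door holds.
P(S|do(B)) = Σ_{E} P(S|B,E)·P(E).

P(S|do(B)): backdoor, adjust for {E}.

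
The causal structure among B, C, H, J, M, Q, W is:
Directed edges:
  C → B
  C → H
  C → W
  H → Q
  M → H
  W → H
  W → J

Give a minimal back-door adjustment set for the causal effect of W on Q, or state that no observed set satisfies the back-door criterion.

desc(W)\{W}={H,J,Q}; candidates ⊆ {B,C,M}.
size 0: {}; under {} W still reaches {B,C,H,Q} ∋ Q.
{C}: W⊥Q given {C} in G with W→· removed — back-door holds.

W→Q: minimal back-door set {C}.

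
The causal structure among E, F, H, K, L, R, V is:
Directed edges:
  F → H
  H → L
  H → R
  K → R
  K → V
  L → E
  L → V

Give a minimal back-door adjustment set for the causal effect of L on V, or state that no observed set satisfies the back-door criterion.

desc(L)\{L}={E,V}; candidates ⊆ {F,H,K,R}.
∅: L⊥V given ∅ in G with L→· removed — back-door holds.

L→V: minimal back-door set ∅.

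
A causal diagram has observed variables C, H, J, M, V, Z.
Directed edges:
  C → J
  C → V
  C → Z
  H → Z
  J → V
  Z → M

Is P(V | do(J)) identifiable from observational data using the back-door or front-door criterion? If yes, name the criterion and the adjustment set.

P(V|do(J)): backdoor, adjust for {C}.

desc(J)\{J}={V}; candidates ⊆ {C,H,M,Z}.
size 0: {}; under {} J still reaches {C,M,V,Z} ∋ V.
{C}: J⊥V given {C} in G with J→· removed — back-door holds.
P(V|do(J)) = Σ_{C} P(V|J,C)·P(C).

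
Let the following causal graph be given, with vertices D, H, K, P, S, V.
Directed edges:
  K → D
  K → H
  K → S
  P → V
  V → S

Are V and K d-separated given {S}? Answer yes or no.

Bayes-Ball from V | {S} reaches {D,H,K,P}.
K ∈ reach(V|{S}) ⇒ V ⊥̸ K | {S}.

No — V and K are d-connected given {S}.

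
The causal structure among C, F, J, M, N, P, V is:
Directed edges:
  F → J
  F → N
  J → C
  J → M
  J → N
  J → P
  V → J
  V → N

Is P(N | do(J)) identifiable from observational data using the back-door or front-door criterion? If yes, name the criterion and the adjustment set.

desc(J)\{J}={C,M,N,P}; candidates ⊆ {F,V}.
size 0: {}; under {} J still reaches {F,N,V} ∋ N.
size 1: {F}, {V}; under {F} J still reaches {N,V} ∋ N.
{F,V}: J⊥N given {F,V} in G with J→· removed — back-door holds.
P(N|do(J)) = Σ_{F,V} P(N|J,F,V)·P(F,V).

P(N|do(J)): backdoor, adjust for {F, V}.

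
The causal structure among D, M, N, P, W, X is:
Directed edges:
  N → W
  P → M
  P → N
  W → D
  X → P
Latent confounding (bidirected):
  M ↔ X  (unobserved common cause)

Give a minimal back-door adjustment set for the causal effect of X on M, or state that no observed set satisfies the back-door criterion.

desc(X)\{X}={D,M,N,P,W}; candidates ⊆ {—}.
X↔M: latent back-door arc(s) into X.
size 0: {}; under {} X still reaches {M} ∋ M.
X↔M cannot be blocked by any observed set — no back-door set.

X→M: no observed back-door set.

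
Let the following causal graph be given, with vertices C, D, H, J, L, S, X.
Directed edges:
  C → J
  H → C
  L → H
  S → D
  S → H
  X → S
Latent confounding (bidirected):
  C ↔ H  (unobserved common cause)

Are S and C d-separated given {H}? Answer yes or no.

Bayes-Ball from S | {H} reaches {C,D,J,L,X}.
C ∈ reach(S|{H}) ⇒ S ⊥̸ C | {H}.

No — S and C are d-connected given {H}.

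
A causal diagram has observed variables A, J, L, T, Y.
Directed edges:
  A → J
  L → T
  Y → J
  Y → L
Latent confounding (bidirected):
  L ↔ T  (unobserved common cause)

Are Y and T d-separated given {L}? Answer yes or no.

Bayes-Ball from Y | {L} reaches {J,T}.
T ∈ reach(Y|{L}) ⇒ Y ⊥̸ T | {L}.

No — Y and T are d-connected given {L}.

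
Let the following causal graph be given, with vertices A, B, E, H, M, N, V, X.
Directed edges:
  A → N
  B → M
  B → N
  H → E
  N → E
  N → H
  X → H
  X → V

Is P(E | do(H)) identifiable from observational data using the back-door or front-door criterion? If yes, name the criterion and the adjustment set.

desc(H)\{H}={E}; candidates ⊆ {A,B,M,N,V,X}.
size 0: {}; under {} H still reaches {A,B,E,M,N,V,X} ∋ E.
{N}: H⊥E given {N} in G with H→· removed — back-door holds.
P(E|do(H)) = Σ_{N} P(E|H,N)·P(N).

P(E|do(H)): backdoor, adjust for {N}.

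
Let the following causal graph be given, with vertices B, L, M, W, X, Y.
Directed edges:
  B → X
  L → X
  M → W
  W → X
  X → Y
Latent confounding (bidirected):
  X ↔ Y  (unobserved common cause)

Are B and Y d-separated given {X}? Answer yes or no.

No — B and Y are d-connected given {X}.

Bayes-Ball from B | {X} reaches {L,M,W,Y}.
Y ∈ reach(B|{X}) ⇒ B ⊥̸ Y | {X}.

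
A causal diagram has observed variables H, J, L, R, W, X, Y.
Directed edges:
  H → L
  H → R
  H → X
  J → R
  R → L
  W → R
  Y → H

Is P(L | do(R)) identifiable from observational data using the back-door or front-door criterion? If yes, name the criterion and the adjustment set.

desc(R)\{R}={L}; candidates ⊆ {H,J,W,X,Y}.
size 0: {}; under {} R still reaches {H,J,L,W,X,Y} ∋ L.
{H}: R⊥L given {H} in G with R→· removed — back-door holds.
P(L|do(R)) = Σ_{H} P(L|R,H)·P(H).

P(L|do(R)): backdoor, adjust for {H}.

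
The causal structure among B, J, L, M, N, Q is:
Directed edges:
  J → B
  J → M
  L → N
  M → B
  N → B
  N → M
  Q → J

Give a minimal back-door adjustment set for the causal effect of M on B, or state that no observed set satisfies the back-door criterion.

M→B: minimal back-door set {J, N}.

desc(M)\{M}={B}; candidates ⊆ {J,L,N,Q}.
size 0: {}; under {} M still reaches {B,J,L,N,Q} ∋ B.
size 1: {J}, {L}, {N} …(+1); under {J} M still reaches {B,L,N} ∋ B.
{J,N}: M⊥B given {J,N} in G with M→· removed — back-door holds.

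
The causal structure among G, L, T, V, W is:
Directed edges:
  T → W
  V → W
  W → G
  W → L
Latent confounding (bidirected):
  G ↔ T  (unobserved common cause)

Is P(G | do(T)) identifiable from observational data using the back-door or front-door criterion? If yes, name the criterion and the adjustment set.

P(G|do(T)): frontdoor, adjust for {W}.

desc(T)\{T}={G,L,W}; candidates ⊆ {V}.
T↔G: latent back-door arc(s) into T.
size 0: {}; under {} T still reaches {G} ∋ G.
size 1: {V}; under {V} T still reaches {G} ∋ G.
T↔G cannot be blocked by any observed set — no back-door set.
{W}: (i) intercepts every directed T→G path; (ii) no back-door T→{W}; (iii) {T} blocks every back-door {W}→G. Front-door holds.
P(G|do(T)) = Σ_{W} P(W|T) Σ_{T'} P(G|W,T')P(T').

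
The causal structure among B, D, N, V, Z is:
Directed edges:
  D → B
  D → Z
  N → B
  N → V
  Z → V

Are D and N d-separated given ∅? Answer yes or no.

Bayes-Ball from D | ∅ reaches {B,V,Z}.
N ∉ reach(D|∅) ⇒ D ⊥ N | ∅.

Yes — D ⊥ N | ∅.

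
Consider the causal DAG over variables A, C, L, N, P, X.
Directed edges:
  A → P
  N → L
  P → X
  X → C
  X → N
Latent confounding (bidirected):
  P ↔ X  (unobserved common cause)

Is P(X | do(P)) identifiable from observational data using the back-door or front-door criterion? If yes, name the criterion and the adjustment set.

P(X|do(P)): not identifiable (no BD/FD set).

desc(P)\{P}={C,L,N,X}; candidates ⊆ {A}.
P↔X: latent back-door arc(s) into P.
size 0: {}; under {} P still reaches {A,C,L,N,X} ∋ X.
size 1: {A}; under {A} P still reaches {C,L,N,X} ∋ X.
P↔X cannot be blocked by any observed set — no back-door set.
No mediator lies on a directed P→…→X path.
Neither criterion identifies P(X|do(P)) in this graph.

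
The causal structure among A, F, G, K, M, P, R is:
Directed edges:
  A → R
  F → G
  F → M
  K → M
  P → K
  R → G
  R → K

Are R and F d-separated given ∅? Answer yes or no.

Bayes-Ball from R | ∅ reaches {A,G,K,M}.
F ∉ reach(R|∅) ⇒ R ⊥ F | ∅.

Yes — R ⊥ F | ∅.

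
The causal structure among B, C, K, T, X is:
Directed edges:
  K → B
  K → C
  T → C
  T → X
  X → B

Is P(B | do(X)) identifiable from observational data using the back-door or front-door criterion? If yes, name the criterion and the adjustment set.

P(B|do(X)): backdoor, adjust for ∅.

desc(X)\{X}={B}; candidates ⊆ {C,K,T}.
∅: X⊥B given ∅ in G with X→· removed — back-door holds.
P(B|do(X)) = P(B|X) — no adjustment needed.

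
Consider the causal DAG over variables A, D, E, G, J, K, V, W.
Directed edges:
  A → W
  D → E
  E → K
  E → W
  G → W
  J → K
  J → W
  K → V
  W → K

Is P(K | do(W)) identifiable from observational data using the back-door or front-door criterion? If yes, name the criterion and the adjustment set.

P(K|do(W)): backdoor, adjust for {E, J}.

desc(W)\{W}={K,V}; candidates ⊆ {A,D,E,G,J}.
size 0: {}; under {} W still reaches {A,D,E,G,J,K,V} ∋ K.
size 1: {A}, {D}, {E} …(+2); under {A} W still reaches {D,E,G,J,K,V} ∋ K.
{E,J}: W⊥K given {E,J} in G with W→· removed — back-door holds.
P(K|do(W)) = Σ_{E,J} P(K|W,E,J)·P(E,J).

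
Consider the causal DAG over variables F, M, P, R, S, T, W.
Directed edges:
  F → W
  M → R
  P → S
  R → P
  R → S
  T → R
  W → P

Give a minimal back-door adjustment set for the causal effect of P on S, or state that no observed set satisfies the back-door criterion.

P→S: minimal back-door set {R}.

desc(P)\{P}={S}; candidates ⊆ {F,M,R,T,W}.
size 0: {}; under {} P still reaches {F,M,R,S,T,W} ∋ S.
{R}: P⊥S given {R} in G with P→· removed — back-door holds.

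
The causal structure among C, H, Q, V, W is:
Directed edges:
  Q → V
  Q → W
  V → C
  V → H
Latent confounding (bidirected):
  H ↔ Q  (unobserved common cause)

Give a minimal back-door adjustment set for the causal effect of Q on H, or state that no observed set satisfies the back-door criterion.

Q→H: no observed back-door set.

desc(Q)\{Q}={C,H,V,W}; candidates ⊆ {—}.
Q↔H: latent back-door arc(s) into Q.
size 0: {}; under {} Q still reaches {H} ∋ H.
Q↔H cannot be blocked by any observed set — no back-door set.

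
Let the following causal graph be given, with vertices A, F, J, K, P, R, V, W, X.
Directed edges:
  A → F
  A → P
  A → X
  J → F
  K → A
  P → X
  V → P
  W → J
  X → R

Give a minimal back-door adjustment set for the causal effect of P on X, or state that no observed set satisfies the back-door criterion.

P→X: minimal back-door set {A}.

desc(P)\{P}={R,X}; candidates ⊆ {A,F,J,K,V,W}.
size 0: {}; under {} P still reaches {A,F,K,R,V,X} ∋ X.
{A}: P⊥X given {A} in G with P→· removed — back-door holds.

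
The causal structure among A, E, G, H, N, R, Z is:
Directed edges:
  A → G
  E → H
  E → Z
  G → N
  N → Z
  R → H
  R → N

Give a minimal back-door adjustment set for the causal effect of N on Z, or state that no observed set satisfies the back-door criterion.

N→Z: minimal back-door set ∅.

desc(N)\{N}={Z}; candidates ⊆ {A,E,G,H,R}.
∅: N⊥Z given ∅ in G with N→· removed — back-door holds.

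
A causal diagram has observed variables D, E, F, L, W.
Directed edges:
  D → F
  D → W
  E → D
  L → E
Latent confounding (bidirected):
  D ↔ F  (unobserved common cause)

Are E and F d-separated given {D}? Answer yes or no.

Bayes-Ball from E | {D} reaches {F,L}.
F ∈ reach(E|{D}) ⇒ E ⊥̸ F | {D}.

No — E and F are d-connected given {D}.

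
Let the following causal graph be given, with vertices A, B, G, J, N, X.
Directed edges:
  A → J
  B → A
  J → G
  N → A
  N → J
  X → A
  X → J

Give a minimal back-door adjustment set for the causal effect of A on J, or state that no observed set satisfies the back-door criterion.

desc(A)\{A}={G,J}; candidates ⊆ {B,N,X}.
size 0: {}; under {} A still reaches {B,G,J,N,X} ∋ J.
size 1: {B}, {N}, {X}; under {B} A still reaches {G,J,N,X} ∋ J.
{N,X}: A⊥J given {N,X} in G with A→· removed — back-door holds.

A→J: minimal back-door set {N, X}.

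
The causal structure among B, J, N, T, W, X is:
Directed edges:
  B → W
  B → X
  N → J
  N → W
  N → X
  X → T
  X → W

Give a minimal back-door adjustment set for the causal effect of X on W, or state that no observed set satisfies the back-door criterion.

X→W: minimal back-door set {B, N}.

desc(X)\{X}={T,W}; candidates ⊆ {B,J,N}.
size 0: {}; under {} X still reaches {B,J,N,W} ∋ W.
size 1: {B}, {J}, {N}; under {B} X still reaches {J,N,W} ∋ W.
{B,N}: X⊥W given {B,N} in G with X→· removed — back-door holds.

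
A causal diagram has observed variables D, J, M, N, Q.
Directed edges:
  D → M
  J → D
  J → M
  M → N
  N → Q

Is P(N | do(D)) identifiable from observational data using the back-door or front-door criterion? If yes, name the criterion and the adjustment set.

desc(D)\{D}={M,N,Q}; candidates ⊆ {J}.
size 0: {}; under {} D still reaches {J,M,N,Q} ∋ N.
{J}: D⊥N given {J} in G with D→· removed — back-door holds.
P(N|do(D)) = Σ_{J} P(N|D,J)·P(J).

P(N|do(D)): backdoor, adjust for {J}.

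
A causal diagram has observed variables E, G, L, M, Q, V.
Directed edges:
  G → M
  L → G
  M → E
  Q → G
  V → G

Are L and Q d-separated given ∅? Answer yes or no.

Bayes-Ball from L | ∅ reaches {E,G,M}.
Q ∉ reach(L|∅) ⇒ L ⊥ Q | ∅.

Yes — L ⊥ Q | ∅.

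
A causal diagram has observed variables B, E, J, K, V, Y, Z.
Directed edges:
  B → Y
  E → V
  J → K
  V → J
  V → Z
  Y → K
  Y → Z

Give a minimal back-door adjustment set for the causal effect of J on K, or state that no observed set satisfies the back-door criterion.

desc(J)\{J}={K}; candidates ⊆ {B,E,V,Y,Z}.
∅: J⊥K given ∅ in G with J→· removed — back-door holds.

J→K: minimal back-door set ∅.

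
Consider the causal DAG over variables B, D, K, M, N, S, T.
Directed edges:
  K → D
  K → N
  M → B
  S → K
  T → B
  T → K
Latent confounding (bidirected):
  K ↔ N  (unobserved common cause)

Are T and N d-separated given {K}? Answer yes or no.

Bayes-Ball from T | {K} reaches {B,N,S}.
N ∈ reach(T|{K}) ⇒ T ⊥̸ N | {K}.

No — T and N are d-connected given {K}.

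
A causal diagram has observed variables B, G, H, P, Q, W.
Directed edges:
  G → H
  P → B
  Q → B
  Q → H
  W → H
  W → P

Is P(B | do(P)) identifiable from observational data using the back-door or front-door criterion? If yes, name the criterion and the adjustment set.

desc(P)\{P}={B}; candidates ⊆ {G,H,Q,W}.
∅: P⊥B given ∅ in G with P→· removed — back-door holds.
P(B|do(P)) = P(B|P) — no adjustment needed.

P(B|do(P)): backdoor, adjust for ∅.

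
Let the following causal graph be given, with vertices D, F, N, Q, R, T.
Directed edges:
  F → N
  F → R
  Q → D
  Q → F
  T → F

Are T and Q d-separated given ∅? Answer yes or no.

Bayes-Ball from T | ∅ reaches {F,N,R}.
Q ∉ reach(T|∅) ⇒ T ⊥ Q | ∅.

Yes — T ⊥ Q | ∅.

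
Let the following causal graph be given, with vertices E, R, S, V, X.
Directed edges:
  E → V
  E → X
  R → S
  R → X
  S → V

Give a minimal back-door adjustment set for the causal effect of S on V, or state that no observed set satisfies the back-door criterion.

S→V: minimal back-door set ∅.

desc(S)\{S}={V}; candidates ⊆ {E,R,X}.
∅: S⊥V given ∅ in G with S→· removed — back-door holds.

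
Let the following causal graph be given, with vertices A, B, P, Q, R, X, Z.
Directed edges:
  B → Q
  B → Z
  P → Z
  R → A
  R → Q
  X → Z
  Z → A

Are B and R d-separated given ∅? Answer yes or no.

Bayes-Ball from B | ∅ reaches {A,Q,Z}.
R ∉ reach(B|∅) ⇒ B ⊥ R | ∅.

Yes — B ⊥ R | ∅.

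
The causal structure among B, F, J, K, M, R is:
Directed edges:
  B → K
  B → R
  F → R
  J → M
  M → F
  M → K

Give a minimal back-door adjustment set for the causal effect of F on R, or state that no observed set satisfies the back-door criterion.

desc(F)\{F}={R}; candidates ⊆ {B,J,K,M}.
∅: F⊥R given ∅ in G with F→· removed — back-door holds.

F→R: minimal back-door set ∅.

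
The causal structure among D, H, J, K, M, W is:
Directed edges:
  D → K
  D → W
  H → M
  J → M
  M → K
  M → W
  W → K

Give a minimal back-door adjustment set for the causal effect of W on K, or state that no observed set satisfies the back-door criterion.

W→K: minimal back-door set {D, M}.

desc(W)\{W}={K}; candidates ⊆ {D,H,J,M}.
size 0: {}; under {} W still reaches {D,H,J,K,M} ∋ K.
size 1: {D}, {H}, {J} …(+1); under {D} W still reaches {H,J,K,M} ∋ K.
{D,M}: W⊥K given {D,M} in G with W→· removed — back-door holds.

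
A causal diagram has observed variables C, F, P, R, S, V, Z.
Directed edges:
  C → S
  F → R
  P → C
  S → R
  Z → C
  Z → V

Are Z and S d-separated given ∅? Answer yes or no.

Bayes-Ball from Z | ∅ reaches {C,R,S,V}.
S ∈ reach(Z|∅) ⇒ Z ⊥̸ S | ∅.

No — Z and S are d-connected given ∅.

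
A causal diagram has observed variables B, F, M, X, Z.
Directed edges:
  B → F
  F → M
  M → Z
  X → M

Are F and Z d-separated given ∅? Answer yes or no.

No — F and Z are d-connected given ∅.

Bayes-Ball from F | ∅ reaches {B,M,Z}.
Z ∈ reach(F|∅) ⇒ F ⊥̸ Z | ∅.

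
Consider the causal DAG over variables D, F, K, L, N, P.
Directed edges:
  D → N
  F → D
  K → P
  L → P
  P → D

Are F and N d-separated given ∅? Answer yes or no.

No — F and N are d-connected given ∅.

Bayes-Ball from F | ∅ reaches {D,N}.
N ∈ reach(F|∅) ⇒ F ⊥̸ N | ∅.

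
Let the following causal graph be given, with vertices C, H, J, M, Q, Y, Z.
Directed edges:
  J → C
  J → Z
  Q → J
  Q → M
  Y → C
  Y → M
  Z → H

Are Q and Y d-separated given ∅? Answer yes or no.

Yes — Q ⊥ Y | ∅.

Bayes-Ball from Q | ∅ reaches {C,H,J,M,Z}.
Y ∉ reach(Q|∅) ⇒ Q ⊥ Y | ∅.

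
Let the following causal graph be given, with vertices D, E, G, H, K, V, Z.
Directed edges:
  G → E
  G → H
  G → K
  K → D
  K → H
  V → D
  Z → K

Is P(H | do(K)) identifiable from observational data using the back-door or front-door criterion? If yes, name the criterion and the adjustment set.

desc(K)\{K}={D,H}; candidates ⊆ {E,G,V,Z}.
size 0: {}; under {} K still reaches {E,G,H,Z} ∋ H.
{G}: K⊥H given {G} in G with K→· removed — back-door holds.
P(H|do(K)) = Σ_{G} P(H|K,G)·P(G).

P(H|do(K)): backdoor, adjust for {G}.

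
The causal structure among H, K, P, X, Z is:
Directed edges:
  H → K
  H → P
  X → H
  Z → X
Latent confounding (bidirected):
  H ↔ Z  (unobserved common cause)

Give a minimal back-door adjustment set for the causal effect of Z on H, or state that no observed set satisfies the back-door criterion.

desc(Z)\{Z}={H,K,P,X}; candidates ⊆ {—}.
Z↔H: latent back-door arc(s) into Z.
size 0: {}; under {} Z still reaches {H,K,P} ∋ H.
Z↔H cannot be blocked by any observed set — no back-door set.

Z→H: no observed back-door set.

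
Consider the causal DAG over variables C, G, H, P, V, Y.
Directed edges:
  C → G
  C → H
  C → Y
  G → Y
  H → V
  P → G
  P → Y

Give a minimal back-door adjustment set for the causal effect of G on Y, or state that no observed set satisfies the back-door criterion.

desc(G)\{G}={Y}; candidates ⊆ {C,H,P,V}.
size 0: {}; under {} G still reaches {C,H,P,V,Y} ∋ Y.
size 1: {C}, {H}, {P} …(+1); under {C} G still reaches {P,Y} ∋ Y.
{C,P}: G⊥Y given {C,P} in G with G→· removed — back-door holds.

G→Y: minimal back-door set {C, P}.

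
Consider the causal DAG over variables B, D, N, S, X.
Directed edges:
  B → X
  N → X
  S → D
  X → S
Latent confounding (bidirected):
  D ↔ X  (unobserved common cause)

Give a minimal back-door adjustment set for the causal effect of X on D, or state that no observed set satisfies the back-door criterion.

desc(X)\{X}={D,S}; candidates ⊆ {B,N}.
X↔D: latent back-door arc(s) into X.
size 0: {}; under {} X still reaches {B,D,N} ∋ D.
size 1: {B}, {N}; under {B} X still reaches {D,N} ∋ D.
size 2: {B,N}; under {B,N} X still reaches {D} ∋ D.
X↔D cannot be blocked by any observed set — no back-door set.

X→D: no observed back-door set.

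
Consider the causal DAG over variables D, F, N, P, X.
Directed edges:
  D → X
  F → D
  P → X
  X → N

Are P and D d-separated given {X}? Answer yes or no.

Bayes-Ball from P | {X} reaches {D,F}.
D ∈ reach(P|{X}) ⇒ P ⊥̸ D | {X}.

No — P and D are d-connected given {X}.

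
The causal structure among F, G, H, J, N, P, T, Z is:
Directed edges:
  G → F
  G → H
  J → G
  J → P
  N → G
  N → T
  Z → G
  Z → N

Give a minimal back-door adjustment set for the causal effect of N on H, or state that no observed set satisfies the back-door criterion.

desc(N)\{N}={F,G,H,T}; candidates ⊆ {J,P,Z}.
size 0: {}; under {} N still reaches {F,G,H,Z} ∋ H.
{Z}: N⊥H given {Z} in G with N→· removed — back-door holds.

N→H: minimal back-door set {Z}.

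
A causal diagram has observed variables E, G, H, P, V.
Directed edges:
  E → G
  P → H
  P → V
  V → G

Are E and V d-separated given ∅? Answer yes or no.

Bayes-Ball from E | ∅ reaches {G}.
V ∉ reach(E|∅) ⇒ E ⊥ V | ∅.

Yes — E ⊥ V | ∅.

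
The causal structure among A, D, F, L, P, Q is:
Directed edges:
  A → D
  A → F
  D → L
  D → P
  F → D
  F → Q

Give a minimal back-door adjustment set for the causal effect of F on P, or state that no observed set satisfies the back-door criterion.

F→P: minimal back-door set {A}.

desc(F)\{F}={D,L,P,Q}; candidates ⊆ {A}.
size 0: {}; under {} F still reaches {A,D,L,P} ∋ P.
{A}: F⊥P given {A} in G with F→· removed — back-door holds.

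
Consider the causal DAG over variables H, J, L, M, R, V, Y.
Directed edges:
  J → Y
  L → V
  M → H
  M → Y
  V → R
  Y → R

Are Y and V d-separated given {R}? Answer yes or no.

Bayes-Ball from Y | {R} reaches {H,J,L,M,V}.
V ∈ reach(Y|{R}) ⇒ Y ⊥̸ V | {R}.

No — Y and V are d-connected given {R}.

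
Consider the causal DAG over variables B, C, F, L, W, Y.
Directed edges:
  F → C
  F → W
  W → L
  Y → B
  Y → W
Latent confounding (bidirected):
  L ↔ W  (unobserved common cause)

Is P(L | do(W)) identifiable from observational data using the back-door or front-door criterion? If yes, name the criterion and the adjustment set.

P(L|do(W)): not identifiable (no BD/FD set).

desc(W)\{W}={L}; candidates ⊆ {B,C,F,Y}.
W↔L: latent back-door arc(s) into W.
size 0: {}; under {} W still reaches {B,C,F,L,Y} ∋ L.
size 1: {B}, {C}, {F} …(+1); under {B} W still reaches {C,F,L,Y} ∋ L.
size 2: {B,C}, {B,F}, {B,Y} …(+3); under {B,C} W still reaches {F,L,Y} ∋ L.
W↔L cannot be blocked by any observed set — no back-door set.
No mediator lies on a directed W→…→L path.
Neither criterion identifies P(L|do(W)) in this graph.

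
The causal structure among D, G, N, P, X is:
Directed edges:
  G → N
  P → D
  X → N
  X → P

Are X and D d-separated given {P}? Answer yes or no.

Yes — X ⊥ D | {P}.

Bayes-Ball from X | {P} reaches {N}.
D ∉ reach(X|{P}) ⇒ X ⊥ D | {P}.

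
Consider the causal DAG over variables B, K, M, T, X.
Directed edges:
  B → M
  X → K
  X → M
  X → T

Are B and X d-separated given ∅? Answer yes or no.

Yes — B ⊥ X | ∅.

Bayes-Ball from B | ∅ reaches {M}.
X ∉ reach(B|∅) ⇒ B ⊥ X | ∅.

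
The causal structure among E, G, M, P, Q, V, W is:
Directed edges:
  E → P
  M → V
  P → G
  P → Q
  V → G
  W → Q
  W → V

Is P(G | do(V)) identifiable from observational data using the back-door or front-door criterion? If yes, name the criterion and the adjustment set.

desc(V)\{V}={G}; candidates ⊆ {E,M,P,Q,W}.
∅: V⊥G given ∅ in G with V→· removed — back-door holds.
P(G|do(V)) = P(G|V) — no adjustment needed.

P(G|do(V)): backdoor, adjust for ∅.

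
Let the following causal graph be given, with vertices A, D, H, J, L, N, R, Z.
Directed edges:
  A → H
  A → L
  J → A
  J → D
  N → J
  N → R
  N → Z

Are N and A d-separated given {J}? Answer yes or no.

Bayes-Ball from N | {J} reaches {R,Z}.
A ∉ reach(N|{J}) ⇒ N ⊥ A | {J}.

Yes — N ⊥ A | {J}.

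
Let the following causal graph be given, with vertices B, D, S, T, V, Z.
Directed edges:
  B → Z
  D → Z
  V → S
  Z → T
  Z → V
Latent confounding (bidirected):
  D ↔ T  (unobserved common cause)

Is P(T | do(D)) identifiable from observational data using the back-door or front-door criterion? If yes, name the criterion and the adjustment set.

desc(D)\{D}={S,T,V,Z}; candidates ⊆ {B}.
D↔T: latent back-door arc(s) into D.
size 0: {}; under {} D still reaches {T} ∋ T.
size 1: {B}; under {B} D still reaches {T} ∋ T.
D↔T cannot be blocked by any observed set — no back-door set.
{Z}: (i) intercepts every directed D→T path; (ii) no back-door D→{Z}; (iii) {D} blocks every back-door {Z}→T. Front-door holds.
P(T|do(D)) = Σ_{Z} P(Z|D) Σ_{D'} P(T|Z,D')P(D').

P(T|do(D)): frontdoor, adjust for {Z}.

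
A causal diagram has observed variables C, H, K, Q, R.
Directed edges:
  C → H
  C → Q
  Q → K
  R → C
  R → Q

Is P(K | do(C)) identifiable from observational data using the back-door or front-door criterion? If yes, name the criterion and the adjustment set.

desc(C)\{C}={H,K,Q}; candidates ⊆ {R}.
size 0: {}; under {} C still reaches {K,Q,R} ∋ K.
{R}: C⊥K given {R} in G with C→· removed — back-door holds.
P(K|do(C)) = Σ_{R} P(K|C,R)·P(R).

P(K|do(C)): backdoor, adjust for {R}.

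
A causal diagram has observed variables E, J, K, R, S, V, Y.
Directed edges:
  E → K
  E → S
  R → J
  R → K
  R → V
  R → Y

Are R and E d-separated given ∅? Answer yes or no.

Yes — R ⊥ E | ∅.

Bayes-Ball from R | ∅ reaches {J,K,V,Y}.
E ∉ reach(R|∅) ⇒ R ⊥ E | ∅.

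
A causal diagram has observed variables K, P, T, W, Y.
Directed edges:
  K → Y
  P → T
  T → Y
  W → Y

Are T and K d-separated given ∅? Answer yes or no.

Bayes-Ball from T | ∅ reaches {P,Y}.
K ∉ reach(T|∅) ⇒ T ⊥ K | ∅.

Yes — T ⊥ K | ∅.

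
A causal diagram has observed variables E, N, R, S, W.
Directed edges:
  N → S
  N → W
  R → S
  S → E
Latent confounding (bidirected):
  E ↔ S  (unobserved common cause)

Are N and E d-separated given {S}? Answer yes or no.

No — N and E are d-connected given {S}.

Bayes-Ball from N | {S} reaches {E,R,W}.
E ∈ reach(N|{S}) ⇒ N ⊥̸ E | {S}.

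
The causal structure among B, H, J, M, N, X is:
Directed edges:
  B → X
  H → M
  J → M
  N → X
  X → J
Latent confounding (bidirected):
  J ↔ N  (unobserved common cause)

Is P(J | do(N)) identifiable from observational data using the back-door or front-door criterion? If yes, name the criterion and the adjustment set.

P(J|do(N)): frontdoor, adjust for {X}.

desc(N)\{N}={J,M,X}; candidates ⊆ {B,H}.
N↔J: latent back-door arc(s) into N.
size 0: {}; under {} N still reaches {J,M} ∋ J.
size 1: {B}, {H}; under {B} N still reaches {J,M} ∋ J.
size 2: {B,H}; under {B,H} N still reaches {J,M} ∋ J.
N↔J cannot be blocked by any observed set — no back-door set.
{X}: (i) intercepts every directed N→J path; (ii) no back-door N→{X}; (iii) {N} blocks every back-door {X}→J. Front-door holds.
P(J|do(N)) = Σ_{X} P(X|N) Σ_{N'} P(J|X,N')P(N').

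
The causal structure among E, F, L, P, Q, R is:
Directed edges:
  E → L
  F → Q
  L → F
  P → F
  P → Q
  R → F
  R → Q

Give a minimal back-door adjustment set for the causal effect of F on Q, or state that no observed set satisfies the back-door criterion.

desc(F)\{F}={Q}; candidates ⊆ {E,L,P,R}.
size 0: {}; under {} F still reaches {E,L,P,Q,R} ∋ Q.
size 1: {E}, {L}, {P} …(+1); under {E} F still reaches {L,P,Q,R} ∋ Q.
{P,R}: F⊥Q given {P,R} in G with F→· removed — back-door holds.

F→Q: minimal back-door set {P, R}.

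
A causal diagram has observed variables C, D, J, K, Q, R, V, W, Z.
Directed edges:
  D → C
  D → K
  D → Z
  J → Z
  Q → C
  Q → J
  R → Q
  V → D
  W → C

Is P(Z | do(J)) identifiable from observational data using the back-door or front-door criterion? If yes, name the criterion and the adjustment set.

desc(J)\{J}={Z}; candidates ⊆ {C,D,K,Q,R,V,W}.
∅: J⊥Z given ∅ in G with J→· removed — back-door holds.
P(Z|do(J)) = P(Z|J) — no adjustment needed.

P(Z|do(J)): backdoor, adjust for ∅.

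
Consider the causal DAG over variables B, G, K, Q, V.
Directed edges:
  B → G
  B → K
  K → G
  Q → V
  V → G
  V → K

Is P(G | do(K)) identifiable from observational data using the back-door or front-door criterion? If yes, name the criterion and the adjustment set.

P(G|do(K)): backdoor, adjust for {B, V}.

desc(K)\{K}={G}; candidates ⊆ {B,Q,V}.
size 0: {}; under {} K still reaches {B,G,Q,V} ∋ G.
size 1: {B}, {Q}, {V}; under {B} K still reaches {G,Q,V} ∋ G.
{B,V}: K⊥G given {B,V} in G with K→· removed — back-door holds.
P(G|do(K)) = Σ_{B,V} P(G|K,B,V)·P(B,V).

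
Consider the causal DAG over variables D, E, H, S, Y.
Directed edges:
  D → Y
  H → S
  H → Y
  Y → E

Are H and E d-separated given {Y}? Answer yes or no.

Yes — H ⊥ E | {Y}.

Bayes-Ball from H | {Y} reaches {D,S}.
E ∉ reach(H|{Y}) ⇒ H ⊥ E | {Y}.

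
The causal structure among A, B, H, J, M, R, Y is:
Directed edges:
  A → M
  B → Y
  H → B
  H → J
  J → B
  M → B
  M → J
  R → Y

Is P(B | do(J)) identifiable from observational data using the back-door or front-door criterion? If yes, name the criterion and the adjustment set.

P(B|do(J)): backdoor, adjust for {H, M}.

desc(J)\{J}={B,Y}; candidates ⊆ {A,H,M,R}.
size 0: {}; under {} J still reaches {A,B,H,M,Y} ∋ B.
size 1: {A}, {H}, {M} …(+1); under {A} J still reaches {B,H,M,Y} ∋ B.
{H,M}: J⊥B given {H,M} in G with J→· removed — back-door holds.
P(B|do(J)) = Σ_{H,M} P(B|J,H,M)·P(H,M).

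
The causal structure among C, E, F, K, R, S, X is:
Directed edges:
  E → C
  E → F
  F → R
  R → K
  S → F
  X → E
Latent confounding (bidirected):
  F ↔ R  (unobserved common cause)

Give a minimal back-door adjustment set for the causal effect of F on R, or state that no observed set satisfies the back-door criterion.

F→R: no observed back-door set.

desc(F)\{F}={K,R}; candidates ⊆ {C,E,S,X}.
F↔R: latent back-door arc(s) into F.
size 0: {}; under {} F still reaches {C,E,K,R,S,X} ∋ R.
size 1: {C}, {E}, {S} …(+1); under {C} F still reaches {E,K,R,S,X} ∋ R.
size 2: {C,E}, {C,S}, {C,X} …(+3); under {C,E} F still reaches {K,R,S} ∋ R.
F↔R cannot be blocked by any observed set — no back-door set.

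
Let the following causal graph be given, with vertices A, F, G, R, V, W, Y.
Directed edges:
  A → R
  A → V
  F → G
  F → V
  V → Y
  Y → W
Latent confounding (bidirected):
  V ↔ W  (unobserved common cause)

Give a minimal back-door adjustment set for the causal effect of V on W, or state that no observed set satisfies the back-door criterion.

V→W: no observed back-door set.

desc(V)\{V}={W,Y}; candidates ⊆ {A,F,G,R}.
V↔W: latent back-door arc(s) into V.
size 0: {}; under {} V still reaches {A,F,G,R,W} ∋ W.
size 1: {A}, {F}, {G} …(+1); under {A} V still reaches {F,G,W} ∋ W.
size 2: {A,F}, {A,G}, {A,R} …(+3); under {A,F} V still reaches {W} ∋ W.
V↔W cannot be blocked by any observed set — no back-door set.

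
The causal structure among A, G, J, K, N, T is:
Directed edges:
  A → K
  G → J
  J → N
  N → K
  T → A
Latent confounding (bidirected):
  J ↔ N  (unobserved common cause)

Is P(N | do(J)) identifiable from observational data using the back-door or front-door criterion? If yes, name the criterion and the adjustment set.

desc(J)\{J}={K,N}; candidates ⊆ {A,G,T}.
J↔N: latent back-door arc(s) into J.
size 0: {}; under {} J still reaches {G,K,N} ∋ N.
size 1: {A}, {G}, {T}; under {A} J still reaches {G,K,N} ∋ N.
size 2: {A,G}, {A,T}, {G,T}; under {A,G} J still reaches {K,N} ∋ N.
J↔N cannot be blocked by any observed set — no back-door set.
No mediator lies on a directed J→…→N path.
Neither criterion identifies P(N|do(J)) in this graph.

P(N|do(J)): not identifiable (no BD/FD set).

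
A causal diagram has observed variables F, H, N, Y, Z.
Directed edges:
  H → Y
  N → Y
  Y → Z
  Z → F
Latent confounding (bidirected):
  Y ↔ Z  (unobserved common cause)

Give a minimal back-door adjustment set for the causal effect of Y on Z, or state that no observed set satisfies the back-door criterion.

Y→Z: no observed back-door set.

desc(Y)\{Y}={F,Z}; candidates ⊆ {H,N}.
Y↔Z: latent back-door arc(s) into Y.
size 0: {}; under {} Y still reaches {F,H,N,Z} ∋ Z.
size 1: {H}, {N}; under {H} Y still reaches {F,N,Z} ∋ Z.
size 2: {H,N}; under {H,N} Y still reaches {F,Z} ∋ Z.
Y↔Z cannot be blocked by any observed set — no back-door set.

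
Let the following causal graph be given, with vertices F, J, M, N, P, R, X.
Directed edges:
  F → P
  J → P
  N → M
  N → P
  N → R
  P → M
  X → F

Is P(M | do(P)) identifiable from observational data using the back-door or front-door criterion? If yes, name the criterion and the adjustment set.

P(M|do(P)): backdoor, adjust for {N}.

desc(P)\{P}={M}; candidates ⊆ {F,J,N,R,X}.
size 0: {}; under {} P still reaches {F,J,M,N,R,X} ∋ M.
{N}: P⊥M given {N} in G with P→· removed — back-door holds.
P(M|do(P)) = Σ_{N} P(M|P,N)·P(N).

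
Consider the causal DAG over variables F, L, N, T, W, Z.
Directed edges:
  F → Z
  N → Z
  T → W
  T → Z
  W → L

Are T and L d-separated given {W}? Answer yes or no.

Bayes-Ball from T | {W} reaches {Z}.
L ∉ reach(T|{W}) ⇒ T ⊥ L | {W}.

Yes — T ⊥ L | {W}.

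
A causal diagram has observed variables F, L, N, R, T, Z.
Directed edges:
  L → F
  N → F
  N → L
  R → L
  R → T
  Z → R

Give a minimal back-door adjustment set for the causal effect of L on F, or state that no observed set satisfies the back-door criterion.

desc(L)\{L}={F}; candidates ⊆ {N,R,T,Z}.
size 0: {}; under {} L still reaches {F,N,R,T,Z} ∋ F.
{N}: L⊥F given {N} in G with L→· removed — back-door holds.

L→F: minimal back-door set {N}.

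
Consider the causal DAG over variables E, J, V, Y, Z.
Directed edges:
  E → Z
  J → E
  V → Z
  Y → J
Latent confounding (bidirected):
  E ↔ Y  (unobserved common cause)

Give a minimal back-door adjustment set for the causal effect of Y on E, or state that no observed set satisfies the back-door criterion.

desc(Y)\{Y}={E,J,Z}; candidates ⊆ {V}.
Y↔E: latent back-door arc(s) into Y.
size 0: {}; under {} Y still reaches {E,Z} ∋ E.
size 1: {V}; under {V} Y still reaches {E,Z} ∋ E.
Y↔E cannot be blocked by any observed set — no back-door set.

Y→E: no observed back-door set.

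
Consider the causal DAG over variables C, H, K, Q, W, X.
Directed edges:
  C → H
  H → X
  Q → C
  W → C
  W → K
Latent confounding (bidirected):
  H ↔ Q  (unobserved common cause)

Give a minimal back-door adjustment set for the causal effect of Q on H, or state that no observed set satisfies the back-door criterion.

desc(Q)\{Q}={C,H,X}; candidates ⊆ {K,W}.
Q↔H: latent back-door arc(s) into Q.
size 0: {}; under {} Q still reaches {H,X} ∋ H.
size 1: {K}, {W}; under {K} Q still reaches {H,X} ∋ H.
size 2: {K,W}; under {K,W} Q still reaches {H,X} ∋ H.
Q↔H cannot be blocked by any observed set — no back-door set.

Q→H: no observed back-door set.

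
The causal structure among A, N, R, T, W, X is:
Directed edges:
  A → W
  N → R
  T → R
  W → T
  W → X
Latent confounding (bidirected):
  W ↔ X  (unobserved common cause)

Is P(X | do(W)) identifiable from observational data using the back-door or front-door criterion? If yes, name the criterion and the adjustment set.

desc(W)\{W}={R,T,X}; candidates ⊆ {A,N}.
W↔X: latent back-door arc(s) into W.
size 0: {}; under {} W still reaches {A,X} ∋ X.
size 1: {A}, {N}; under {A} W still reaches {X} ∋ X.
size 2: {A,N}; under {A,N} W still reaches {X} ∋ X.
W↔X cannot be blocked by any observed set — no back-door set.
No mediator lies on a directed W→…→X path.
Neither criterion identifies P(X|do(W)) in this graph.

P(X|do(W)): not identifiable (no BD/FD set).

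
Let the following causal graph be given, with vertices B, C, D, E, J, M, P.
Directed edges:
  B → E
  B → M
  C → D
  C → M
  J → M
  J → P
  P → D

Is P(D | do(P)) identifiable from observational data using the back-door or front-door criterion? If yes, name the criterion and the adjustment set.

desc(P)\{P}={D}; candidates ⊆ {B,C,E,J,M}.
∅: P⊥D given ∅ in G with P→· removed — back-door holds.
P(D|do(P)) = P(D|P) — no adjustment needed.

P(D|do(P)): backdoor, adjust for ∅.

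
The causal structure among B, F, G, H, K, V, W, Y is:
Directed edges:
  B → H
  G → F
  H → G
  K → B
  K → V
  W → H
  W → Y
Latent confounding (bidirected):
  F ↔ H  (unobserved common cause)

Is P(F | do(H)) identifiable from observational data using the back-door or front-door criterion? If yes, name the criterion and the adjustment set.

desc(H)\{H}={F,G}; candidates ⊆ {B,K,V,W,Y}.
H↔F: latent back-door arc(s) into H.
size 0: {}; under {} H still reaches {B,F,K,V,W,Y} ∋ F.
size 1: {B}, {K}, {V} …(+2); under {B} H still reaches {F,W,Y} ∋ F.
size 2: {B,K}, {B,V}, {B,W} …(+7); under {B,K} H still reaches {F,W,Y} ∋ F.
H↔F cannot be blocked by any observed set — no back-door set.
{G}: (i) intercepts every directed H→F path; (ii) no back-door H→{G}; (iii) {H} blocks every back-door {G}→F. Front-door holds.
P(F|do(H)) = Σ_{G} P(G|H) Σ_{H'} P(F|G,H')P(H').

P(F|do(H)): frontdoor, adjust for {G}.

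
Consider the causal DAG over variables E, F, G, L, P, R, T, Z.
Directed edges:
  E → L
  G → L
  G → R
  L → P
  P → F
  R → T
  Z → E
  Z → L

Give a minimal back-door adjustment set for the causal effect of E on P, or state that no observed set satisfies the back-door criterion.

desc(E)\{E}={F,L,P}; candidates ⊆ {G,R,T,Z}.
size 0: {}; under {} E still reaches {F,L,P,Z} ∋ P.
{Z}: E⊥P given {Z} in G with E→· removed — back-door holds.

E→P: minimal back-door set {Z}.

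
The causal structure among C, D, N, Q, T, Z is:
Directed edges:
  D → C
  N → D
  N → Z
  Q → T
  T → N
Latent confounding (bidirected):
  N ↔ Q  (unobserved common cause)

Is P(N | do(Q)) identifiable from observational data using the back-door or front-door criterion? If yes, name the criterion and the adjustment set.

desc(Q)\{Q}={C,D,N,T,Z}; candidates ⊆ {—}.
Q↔N: latent back-door arc(s) into Q.
size 0: {}; under {} Q still reaches {C,D,N,Z} ∋ N.
Q↔N cannot be blocked by any observed set — no back-door set.
{T}: (i) intercepts every directed Q→N path; (ii) no back-door Q→{T}; (iii) {Q} blocks every back-door {T}→N. Front-door holds.
P(N|do(Q)) = Σ_{T} P(T|Q) Σ_{Q'} P(N|T,Q')P(Q').

P(N|do(Q)): frontdoor, adjust for {T}.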